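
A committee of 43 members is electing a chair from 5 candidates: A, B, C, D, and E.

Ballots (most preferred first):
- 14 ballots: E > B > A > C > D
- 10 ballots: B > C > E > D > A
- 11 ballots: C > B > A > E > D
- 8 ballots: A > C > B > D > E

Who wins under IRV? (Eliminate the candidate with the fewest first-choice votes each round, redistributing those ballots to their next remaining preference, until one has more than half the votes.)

C

Round 1: A 8, B 10, C 11, D 0, E 14. D eliminated.
Round 2: A 8, B 10, C 11, E 14. A eliminated.
Round 3: B 10, C 19, E 14. B eliminated.
Round 4: C 29, E 14. C has a majority (≥22).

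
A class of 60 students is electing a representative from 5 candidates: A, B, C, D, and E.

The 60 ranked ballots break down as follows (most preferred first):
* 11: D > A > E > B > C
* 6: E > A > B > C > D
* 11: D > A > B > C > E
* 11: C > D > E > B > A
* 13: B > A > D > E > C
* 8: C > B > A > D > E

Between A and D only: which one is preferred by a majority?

A is ranked above D on 27 ballots; D above A on 33.

D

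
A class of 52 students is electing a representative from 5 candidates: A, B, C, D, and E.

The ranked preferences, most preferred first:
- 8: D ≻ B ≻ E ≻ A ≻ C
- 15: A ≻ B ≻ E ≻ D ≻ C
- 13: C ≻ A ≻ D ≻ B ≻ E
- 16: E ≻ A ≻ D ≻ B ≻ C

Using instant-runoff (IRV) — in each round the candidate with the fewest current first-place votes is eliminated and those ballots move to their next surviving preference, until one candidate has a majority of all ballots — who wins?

A

Round 1: A 15, B 0, C 13, D 8, E 16. B eliminated.
Round 2: A 15, C 13, D 8, E 16. D eliminated.
Round 3: A 15, C 13, E 24. C eliminated.
Round 4: A 28, E 24. A has a majority (≥27).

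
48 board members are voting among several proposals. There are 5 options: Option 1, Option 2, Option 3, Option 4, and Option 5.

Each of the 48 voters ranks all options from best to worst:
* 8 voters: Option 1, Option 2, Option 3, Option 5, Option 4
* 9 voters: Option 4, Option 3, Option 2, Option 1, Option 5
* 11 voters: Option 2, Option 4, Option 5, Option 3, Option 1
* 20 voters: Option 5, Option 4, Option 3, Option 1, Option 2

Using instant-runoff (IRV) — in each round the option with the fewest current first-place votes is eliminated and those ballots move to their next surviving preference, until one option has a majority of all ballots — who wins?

Round 1: Option 1 8, Option 2 11, Option 3 0, Option 4 9, Option 5 20. Option 3 eliminated.
Round 2: Option 1 8, Option 2 11, Option 4 9, Option 5 20. Option 1 eliminated.
Round 3: Option 2 19, Option 4 9, Option 5 20. Option 4 eliminated.
Round 4: Option 2 28, Option 5 20. Option 2 has a majority (≥25).

Option 2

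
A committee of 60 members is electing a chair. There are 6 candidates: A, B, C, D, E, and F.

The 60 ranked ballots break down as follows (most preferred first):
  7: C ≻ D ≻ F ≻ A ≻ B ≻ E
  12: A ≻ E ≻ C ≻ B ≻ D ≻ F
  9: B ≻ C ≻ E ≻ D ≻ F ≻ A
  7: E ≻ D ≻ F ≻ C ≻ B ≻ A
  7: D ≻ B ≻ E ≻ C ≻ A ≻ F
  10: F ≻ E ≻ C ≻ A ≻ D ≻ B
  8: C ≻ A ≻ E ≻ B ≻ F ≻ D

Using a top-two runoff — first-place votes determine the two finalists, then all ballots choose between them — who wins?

C

Round 1 first-place votes: A 12, B 9, C 15, D 7, E 7, F 10. C and A advance.
Runoff: C is ranked above A on 48 ballots, A above C on 12.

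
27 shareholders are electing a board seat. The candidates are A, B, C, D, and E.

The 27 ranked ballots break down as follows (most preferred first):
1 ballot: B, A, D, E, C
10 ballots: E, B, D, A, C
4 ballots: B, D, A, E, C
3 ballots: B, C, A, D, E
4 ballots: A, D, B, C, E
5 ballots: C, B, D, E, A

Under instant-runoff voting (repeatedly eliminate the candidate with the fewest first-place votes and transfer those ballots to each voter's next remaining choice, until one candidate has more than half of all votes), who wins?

B

Round 1: A 4, B 8, C 5, D 0, E 10. D eliminated.
Round 2: A 4, B 8, C 5, E 10. A eliminated.
Round 3: B 12, C 5, E 10. C eliminated.
Round 4: B 17, E 10. B has a majority (≥14).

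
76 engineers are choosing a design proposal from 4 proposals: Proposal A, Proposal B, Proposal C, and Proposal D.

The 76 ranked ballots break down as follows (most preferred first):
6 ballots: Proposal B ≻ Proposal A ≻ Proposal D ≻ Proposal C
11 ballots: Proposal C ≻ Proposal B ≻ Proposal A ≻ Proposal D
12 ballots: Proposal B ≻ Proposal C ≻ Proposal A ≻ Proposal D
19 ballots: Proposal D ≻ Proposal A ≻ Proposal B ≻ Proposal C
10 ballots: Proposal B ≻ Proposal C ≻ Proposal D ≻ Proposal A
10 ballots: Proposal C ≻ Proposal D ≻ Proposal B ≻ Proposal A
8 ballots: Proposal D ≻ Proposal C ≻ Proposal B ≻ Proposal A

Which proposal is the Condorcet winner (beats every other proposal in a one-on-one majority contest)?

Proposal B vs Proposal A: 57–19
Proposal B vs Proposal C: 47–29
Proposal B vs Proposal D: 39–37
Proposal B beats every other proposal.

Proposal B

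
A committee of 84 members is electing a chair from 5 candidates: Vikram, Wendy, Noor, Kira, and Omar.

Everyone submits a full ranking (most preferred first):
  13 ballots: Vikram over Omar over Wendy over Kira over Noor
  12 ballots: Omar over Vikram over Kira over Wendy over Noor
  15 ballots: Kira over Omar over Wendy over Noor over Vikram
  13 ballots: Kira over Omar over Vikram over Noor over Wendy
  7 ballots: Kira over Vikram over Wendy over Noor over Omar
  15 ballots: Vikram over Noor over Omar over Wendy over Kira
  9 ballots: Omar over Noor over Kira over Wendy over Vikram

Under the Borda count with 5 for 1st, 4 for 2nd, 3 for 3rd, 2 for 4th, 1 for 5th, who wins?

Vikram: 13×5 + 12×4 + 15×1 + 13×3 + 7×4 + 15×5 + 9×1 = 279
Wendy: 13×3 + 12×2 + 15×3 + 13×1 + 7×3 + 15×2 + 9×2 = 190
Noor: 13×1 + 12×1 + 15×2 + 13×2 + 7×2 + 15×4 + 9×4 = 191
Kira: 13×2 + 12×3 + 15×5 + 13×5 + 7×5 + 15×1 + 9×3 = 279
Omar: 13×4 + 12×5 + 15×4 + 13×4 + 7×1 + 15×3 + 9×5 = 321

Omar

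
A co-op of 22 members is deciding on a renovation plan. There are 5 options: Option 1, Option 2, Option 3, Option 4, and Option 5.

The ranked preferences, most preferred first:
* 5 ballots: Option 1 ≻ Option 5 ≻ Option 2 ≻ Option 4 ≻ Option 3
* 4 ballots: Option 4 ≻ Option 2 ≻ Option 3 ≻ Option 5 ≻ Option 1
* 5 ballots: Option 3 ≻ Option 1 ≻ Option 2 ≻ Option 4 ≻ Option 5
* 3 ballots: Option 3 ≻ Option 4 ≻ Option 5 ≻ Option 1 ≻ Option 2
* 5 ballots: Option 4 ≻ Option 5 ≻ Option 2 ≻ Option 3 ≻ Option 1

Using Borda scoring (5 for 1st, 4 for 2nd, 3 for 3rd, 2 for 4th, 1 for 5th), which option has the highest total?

Option 4

Option 1: 5×5 + 4×1 + 5×4 + 3×2 + 5×1 = 60
Option 2: 5×3 + 4×4 + 5×3 + 3×1 + 5×3 = 64
Option 3: 5×1 + 4×3 + 5×5 + 3×5 + 5×2 = 67
Option 4: 5×2 + 4×5 + 5×2 + 3×4 + 5×5 = 77
Option 5: 5×4 + 4×2 + 5×1 + 3×3 + 5×4 = 62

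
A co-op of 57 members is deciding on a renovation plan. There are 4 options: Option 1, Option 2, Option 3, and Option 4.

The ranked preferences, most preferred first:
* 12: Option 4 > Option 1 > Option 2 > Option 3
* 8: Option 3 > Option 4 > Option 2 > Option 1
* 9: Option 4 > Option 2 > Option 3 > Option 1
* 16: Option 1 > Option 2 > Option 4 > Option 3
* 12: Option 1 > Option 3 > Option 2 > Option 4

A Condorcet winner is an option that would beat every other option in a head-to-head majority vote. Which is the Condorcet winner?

Option 4 vs Option 1: 29–28
Option 4 vs Option 2: 29–28
Option 4 vs Option 3: 37–20
Option 4 beats every other option.

Option 4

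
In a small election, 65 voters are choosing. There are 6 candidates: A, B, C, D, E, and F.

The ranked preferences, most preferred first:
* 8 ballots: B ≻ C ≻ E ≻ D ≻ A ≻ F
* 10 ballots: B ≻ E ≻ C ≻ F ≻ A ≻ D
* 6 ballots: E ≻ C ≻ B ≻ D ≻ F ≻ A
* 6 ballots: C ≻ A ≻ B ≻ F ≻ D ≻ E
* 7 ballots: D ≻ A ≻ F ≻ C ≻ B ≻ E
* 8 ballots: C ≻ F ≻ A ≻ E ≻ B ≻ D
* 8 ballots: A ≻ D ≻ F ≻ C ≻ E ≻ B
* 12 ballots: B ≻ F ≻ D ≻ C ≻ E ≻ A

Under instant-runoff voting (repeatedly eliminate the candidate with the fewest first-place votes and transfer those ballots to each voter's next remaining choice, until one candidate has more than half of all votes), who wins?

Round 1: A 8, B 30, C 14, D 7, E 6, F 0. F eliminated.
Round 2: A 8, B 30, C 14, D 7, E 6. E eliminated.
Round 3: A 8, B 30, C 20, D 7. D eliminated.
Round 4: A 15, B 30, C 20. A eliminated.
Round 5: B 30, C 35. C has a majority (≥33).

C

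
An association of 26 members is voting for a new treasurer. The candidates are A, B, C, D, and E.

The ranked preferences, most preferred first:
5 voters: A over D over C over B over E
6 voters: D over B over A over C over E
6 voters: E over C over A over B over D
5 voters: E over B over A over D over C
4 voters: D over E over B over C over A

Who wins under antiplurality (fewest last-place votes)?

Last-place votes: A 4, B 0, C 5, D 6, E 11.

B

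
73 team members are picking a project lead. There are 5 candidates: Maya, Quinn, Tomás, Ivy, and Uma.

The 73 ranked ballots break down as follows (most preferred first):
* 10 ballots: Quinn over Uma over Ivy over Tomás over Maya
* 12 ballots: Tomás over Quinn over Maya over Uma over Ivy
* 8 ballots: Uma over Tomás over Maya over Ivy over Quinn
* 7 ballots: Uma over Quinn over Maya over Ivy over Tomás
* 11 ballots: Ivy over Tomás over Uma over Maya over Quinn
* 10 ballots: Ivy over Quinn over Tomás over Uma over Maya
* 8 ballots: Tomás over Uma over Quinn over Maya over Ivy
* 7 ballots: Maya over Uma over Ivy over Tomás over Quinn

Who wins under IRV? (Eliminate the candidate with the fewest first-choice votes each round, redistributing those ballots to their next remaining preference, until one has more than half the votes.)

Uma

Round 1: Maya 7, Quinn 10, Tomás 20, Ivy 21, Uma 15. Maya eliminated.
Round 2: Quinn 10, Tomás 20, Ivy 21, Uma 22. Quinn eliminated.
Round 3: Tomás 20, Ivy 21, Uma 32. Tomás eliminated.
Round 4: Ivy 21, Uma 52. Uma has a majority (≥37).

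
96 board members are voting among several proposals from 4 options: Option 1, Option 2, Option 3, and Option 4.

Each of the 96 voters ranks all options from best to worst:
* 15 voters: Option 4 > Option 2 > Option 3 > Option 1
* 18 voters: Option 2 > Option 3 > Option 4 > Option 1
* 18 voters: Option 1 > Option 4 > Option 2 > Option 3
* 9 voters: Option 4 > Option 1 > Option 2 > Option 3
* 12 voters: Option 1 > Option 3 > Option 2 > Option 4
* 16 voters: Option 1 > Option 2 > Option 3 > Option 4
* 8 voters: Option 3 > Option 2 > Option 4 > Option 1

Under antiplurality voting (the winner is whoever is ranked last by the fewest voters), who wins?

Last-place votes: Option 1 41, Option 2 0, Option 3 27, Option 4 28.

Option 2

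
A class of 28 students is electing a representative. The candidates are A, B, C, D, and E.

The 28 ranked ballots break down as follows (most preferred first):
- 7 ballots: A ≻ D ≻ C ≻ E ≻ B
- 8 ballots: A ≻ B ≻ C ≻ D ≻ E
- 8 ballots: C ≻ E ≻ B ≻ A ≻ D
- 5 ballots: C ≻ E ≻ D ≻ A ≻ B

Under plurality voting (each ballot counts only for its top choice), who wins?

First-place votes: A 15, B 0, C 13, D 0, E 0.

A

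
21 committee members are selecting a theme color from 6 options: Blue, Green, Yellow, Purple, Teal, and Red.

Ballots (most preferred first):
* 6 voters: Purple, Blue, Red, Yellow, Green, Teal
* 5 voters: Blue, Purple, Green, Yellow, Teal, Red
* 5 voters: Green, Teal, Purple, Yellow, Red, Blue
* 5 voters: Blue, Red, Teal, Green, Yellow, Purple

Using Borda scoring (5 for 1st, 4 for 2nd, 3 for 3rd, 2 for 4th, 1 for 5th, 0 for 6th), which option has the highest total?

Blue

Blue: 6×4 + 5×5 + 5×0 + 5×5 = 74
Green: 6×1 + 5×3 + 5×5 + 5×2 = 56
Yellow: 6×2 + 5×2 + 5×2 + 5×1 = 37
Purple: 6×5 + 5×4 + 5×3 + 5×0 = 65
Teal: 6×0 + 5×1 + 5×4 + 5×3 = 40
Red: 6×3 + 5×0 + 5×1 + 5×4 = 43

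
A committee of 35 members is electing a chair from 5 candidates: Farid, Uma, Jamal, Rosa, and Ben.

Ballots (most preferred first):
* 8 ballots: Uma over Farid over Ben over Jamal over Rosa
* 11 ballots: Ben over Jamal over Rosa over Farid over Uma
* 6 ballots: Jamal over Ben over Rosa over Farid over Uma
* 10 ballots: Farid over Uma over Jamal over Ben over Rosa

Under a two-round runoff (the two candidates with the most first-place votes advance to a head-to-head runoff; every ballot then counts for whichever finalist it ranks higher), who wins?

Round 1 first-place votes: Farid 10, Uma 8, Jamal 6, Rosa 0, Ben 11. Ben and Farid advance.
Runoff: Ben is ranked above Farid on 17 ballots, Farid above Ben on 18.

Farid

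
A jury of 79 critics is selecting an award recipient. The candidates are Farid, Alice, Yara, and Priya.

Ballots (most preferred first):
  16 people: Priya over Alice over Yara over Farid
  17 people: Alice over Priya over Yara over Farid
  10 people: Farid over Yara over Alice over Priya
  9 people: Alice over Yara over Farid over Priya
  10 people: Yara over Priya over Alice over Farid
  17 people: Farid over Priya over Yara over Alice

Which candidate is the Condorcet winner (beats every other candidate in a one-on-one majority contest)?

Priya vs Farid: 43–36
Priya vs Alice: 43–36
Priya vs Yara: 50–29
Priya beats every other candidate.

Priya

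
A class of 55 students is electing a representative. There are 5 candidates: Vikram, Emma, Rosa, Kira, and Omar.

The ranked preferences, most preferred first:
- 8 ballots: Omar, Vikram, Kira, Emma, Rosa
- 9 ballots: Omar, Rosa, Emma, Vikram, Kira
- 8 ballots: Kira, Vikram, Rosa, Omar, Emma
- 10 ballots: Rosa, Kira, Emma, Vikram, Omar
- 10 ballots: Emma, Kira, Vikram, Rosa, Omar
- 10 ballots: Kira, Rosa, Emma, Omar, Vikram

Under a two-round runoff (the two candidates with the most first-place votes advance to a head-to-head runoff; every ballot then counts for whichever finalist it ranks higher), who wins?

Round 1 first-place votes: Vikram 0, Emma 10, Rosa 10, Kira 18, Omar 17. Kira and Omar advance.
Runoff: Kira is ranked above Omar on 38 ballots, Omar above Kira on 17.

Kira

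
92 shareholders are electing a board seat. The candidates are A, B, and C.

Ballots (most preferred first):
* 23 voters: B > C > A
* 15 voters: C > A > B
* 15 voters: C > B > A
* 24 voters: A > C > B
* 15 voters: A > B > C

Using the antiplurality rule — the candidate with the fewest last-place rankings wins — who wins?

C

Last-place votes: A 38, B 39, C 15.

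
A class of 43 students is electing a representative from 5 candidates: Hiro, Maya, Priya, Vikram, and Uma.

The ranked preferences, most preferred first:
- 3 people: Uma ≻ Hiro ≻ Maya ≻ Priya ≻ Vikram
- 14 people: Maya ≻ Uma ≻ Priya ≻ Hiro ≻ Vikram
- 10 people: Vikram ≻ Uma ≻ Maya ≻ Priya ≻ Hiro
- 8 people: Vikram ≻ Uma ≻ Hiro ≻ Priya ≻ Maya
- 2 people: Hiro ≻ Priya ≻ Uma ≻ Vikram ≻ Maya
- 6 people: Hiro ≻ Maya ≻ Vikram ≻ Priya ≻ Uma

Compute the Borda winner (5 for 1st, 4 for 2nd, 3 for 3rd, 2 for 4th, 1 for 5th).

Uma

Hiro: 3×4 + 14×2 + 10×1 + 8×3 + 2×5 + 6×5 = 114
Maya: 3×3 + 14×5 + 10×3 + 8×1 + 2×1 + 6×4 = 143
Priya: 3×2 + 14×3 + 10×2 + 8×2 + 2×4 + 6×2 = 104
Vikram: 3×1 + 14×1 + 10×5 + 8×5 + 2×2 + 6×3 = 129
Uma: 3×5 + 14×4 + 10×4 + 8×4 + 2×3 + 6×1 = 155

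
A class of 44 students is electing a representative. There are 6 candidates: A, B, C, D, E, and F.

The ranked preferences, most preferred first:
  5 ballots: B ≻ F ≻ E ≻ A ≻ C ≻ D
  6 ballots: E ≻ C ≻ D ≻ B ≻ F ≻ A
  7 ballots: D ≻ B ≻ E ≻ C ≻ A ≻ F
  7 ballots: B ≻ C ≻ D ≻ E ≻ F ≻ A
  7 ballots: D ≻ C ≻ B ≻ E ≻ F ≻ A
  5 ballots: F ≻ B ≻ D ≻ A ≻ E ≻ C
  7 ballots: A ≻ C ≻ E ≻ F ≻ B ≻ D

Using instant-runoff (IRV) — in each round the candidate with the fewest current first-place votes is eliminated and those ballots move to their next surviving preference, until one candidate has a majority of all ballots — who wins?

Round 1: A 7, B 12, C 0, D 14, E 6, F 5. C eliminated.
Round 2: A 7, B 12, D 14, E 6, F 5. F eliminated.
Round 3: A 7, B 17, D 14, E 6. E eliminated.
Round 4: A 7, B 17, D 20. A eliminated.
Round 5: B 24, D 20. B has a majority (≥23).

B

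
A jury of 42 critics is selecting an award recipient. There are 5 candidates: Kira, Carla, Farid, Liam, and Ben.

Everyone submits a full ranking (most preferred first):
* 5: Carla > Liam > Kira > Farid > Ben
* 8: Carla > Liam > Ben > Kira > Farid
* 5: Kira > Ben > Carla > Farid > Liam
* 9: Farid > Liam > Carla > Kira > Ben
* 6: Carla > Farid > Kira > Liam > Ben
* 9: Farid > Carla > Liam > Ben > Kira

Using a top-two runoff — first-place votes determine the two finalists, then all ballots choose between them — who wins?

Round 1 first-place votes: Kira 5, Carla 19, Farid 18, Liam 0, Ben 0. Carla and Farid advance.
Runoff: Carla is ranked above Farid on 24 ballots, Farid above Carla on 18.

Carla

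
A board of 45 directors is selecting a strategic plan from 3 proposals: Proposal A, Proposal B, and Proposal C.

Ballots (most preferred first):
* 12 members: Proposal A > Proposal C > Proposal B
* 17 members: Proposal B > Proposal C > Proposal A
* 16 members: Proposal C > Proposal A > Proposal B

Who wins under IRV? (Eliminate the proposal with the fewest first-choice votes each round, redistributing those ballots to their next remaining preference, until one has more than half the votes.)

Round 1: Proposal A 12, Proposal B 17, Proposal C 16. Proposal A eliminated.
Round 2: Proposal B 17, Proposal C 28. Proposal C has a majority (≥23).

Proposal C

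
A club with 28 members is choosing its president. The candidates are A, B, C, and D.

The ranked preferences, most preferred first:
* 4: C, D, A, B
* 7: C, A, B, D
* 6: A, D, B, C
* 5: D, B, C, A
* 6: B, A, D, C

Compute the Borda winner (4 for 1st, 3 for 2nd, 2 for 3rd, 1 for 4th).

A: 4×2 + 7×3 + 6×4 + 5×1 + 6×3 = 76
B: 4×1 + 7×2 + 6×2 + 5×3 + 6×4 = 69
C: 4×4 + 7×4 + 6×1 + 5×2 + 6×1 = 66
D: 4×3 + 7×1 + 6×3 + 5×4 + 6×2 = 69

A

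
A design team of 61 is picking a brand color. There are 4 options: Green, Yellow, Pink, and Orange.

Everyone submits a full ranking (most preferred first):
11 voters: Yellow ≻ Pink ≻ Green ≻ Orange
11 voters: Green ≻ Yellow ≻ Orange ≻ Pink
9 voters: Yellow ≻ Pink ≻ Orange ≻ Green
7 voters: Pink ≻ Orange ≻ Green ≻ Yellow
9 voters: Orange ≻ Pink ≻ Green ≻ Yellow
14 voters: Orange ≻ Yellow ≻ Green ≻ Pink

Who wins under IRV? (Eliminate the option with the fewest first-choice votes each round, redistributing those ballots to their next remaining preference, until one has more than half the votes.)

Round 1: Green 11, Yellow 20, Pink 7, Orange 23. Pink eliminated.
Round 2: Green 11, Yellow 20, Orange 30. Green eliminated.
Round 3: Yellow 31, Orange 30. Yellow has a majority (≥31).

Yellow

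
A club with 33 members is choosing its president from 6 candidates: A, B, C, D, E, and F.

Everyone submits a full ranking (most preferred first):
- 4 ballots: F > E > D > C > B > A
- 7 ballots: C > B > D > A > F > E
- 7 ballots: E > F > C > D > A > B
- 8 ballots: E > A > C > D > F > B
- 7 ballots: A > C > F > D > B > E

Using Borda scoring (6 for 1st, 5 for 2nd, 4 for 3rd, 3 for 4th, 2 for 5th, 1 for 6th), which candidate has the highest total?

C

A: 4×1 + 7×3 + 7×2 + 8×5 + 7×6 = 121
B: 4×2 + 7×5 + 7×1 + 8×1 + 7×2 = 72
C: 4×3 + 7×6 + 7×4 + 8×4 + 7×5 = 149
D: 4×4 + 7×4 + 7×3 + 8×3 + 7×3 = 110
E: 4×5 + 7×1 + 7×6 + 8×6 + 7×1 = 124
F: 4×6 + 7×2 + 7×5 + 8×2 + 7×4 = 117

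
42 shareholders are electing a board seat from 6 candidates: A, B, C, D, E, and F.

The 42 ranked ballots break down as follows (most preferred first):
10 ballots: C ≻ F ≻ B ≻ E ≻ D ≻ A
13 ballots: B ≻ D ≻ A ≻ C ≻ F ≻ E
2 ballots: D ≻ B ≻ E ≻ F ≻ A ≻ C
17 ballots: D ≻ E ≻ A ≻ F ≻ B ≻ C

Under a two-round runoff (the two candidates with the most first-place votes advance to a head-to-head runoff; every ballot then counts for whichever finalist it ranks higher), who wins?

B

Round 1 first-place votes: A 0, B 13, C 10, D 19, E 0, F 0. D and B advance.
Runoff: D is ranked above B on 19 ballots, B above D on 23.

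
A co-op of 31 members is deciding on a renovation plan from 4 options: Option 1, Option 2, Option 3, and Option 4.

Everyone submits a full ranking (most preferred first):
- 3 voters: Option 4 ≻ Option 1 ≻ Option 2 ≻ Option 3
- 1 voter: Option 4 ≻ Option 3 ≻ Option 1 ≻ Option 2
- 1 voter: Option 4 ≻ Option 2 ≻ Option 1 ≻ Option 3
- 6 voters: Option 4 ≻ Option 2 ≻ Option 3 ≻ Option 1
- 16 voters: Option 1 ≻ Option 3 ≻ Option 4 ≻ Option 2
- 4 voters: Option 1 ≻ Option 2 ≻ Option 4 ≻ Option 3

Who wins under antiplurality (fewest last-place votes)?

Last-place votes: Option 1 6, Option 2 17, Option 3 8, Option 4 0.

Option 4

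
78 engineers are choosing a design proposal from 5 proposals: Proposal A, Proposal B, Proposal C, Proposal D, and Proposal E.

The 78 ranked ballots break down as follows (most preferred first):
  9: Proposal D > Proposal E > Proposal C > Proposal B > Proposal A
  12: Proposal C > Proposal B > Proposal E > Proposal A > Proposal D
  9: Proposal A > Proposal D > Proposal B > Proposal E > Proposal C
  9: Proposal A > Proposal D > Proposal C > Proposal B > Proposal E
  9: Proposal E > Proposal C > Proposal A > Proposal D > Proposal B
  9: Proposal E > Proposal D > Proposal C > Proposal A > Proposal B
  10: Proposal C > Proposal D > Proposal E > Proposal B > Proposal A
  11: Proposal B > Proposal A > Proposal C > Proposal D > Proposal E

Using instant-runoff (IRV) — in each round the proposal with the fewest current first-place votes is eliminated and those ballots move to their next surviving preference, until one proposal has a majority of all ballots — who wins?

Proposal E

Round 1: Proposal A 18, Proposal B 11, Proposal C 22, Proposal D 9, Proposal E 18. Proposal D eliminated.
Round 2: Proposal A 18, Proposal B 11, Proposal C 22, Proposal E 27. Proposal B eliminated.
Round 3: Proposal A 29, Proposal C 22, Proposal E 27. Proposal C eliminated.
Round 4: Proposal A 29, Proposal E 49. Proposal E has a majority (≥40).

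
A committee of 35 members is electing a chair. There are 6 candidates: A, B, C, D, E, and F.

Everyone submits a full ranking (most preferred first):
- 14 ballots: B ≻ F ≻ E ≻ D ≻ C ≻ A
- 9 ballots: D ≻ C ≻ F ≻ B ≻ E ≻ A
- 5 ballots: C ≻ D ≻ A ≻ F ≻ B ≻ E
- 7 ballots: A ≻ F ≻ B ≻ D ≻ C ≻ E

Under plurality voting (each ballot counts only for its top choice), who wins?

First-place votes: A 7, B 14, C 5, D 9, E 0, F 0.

B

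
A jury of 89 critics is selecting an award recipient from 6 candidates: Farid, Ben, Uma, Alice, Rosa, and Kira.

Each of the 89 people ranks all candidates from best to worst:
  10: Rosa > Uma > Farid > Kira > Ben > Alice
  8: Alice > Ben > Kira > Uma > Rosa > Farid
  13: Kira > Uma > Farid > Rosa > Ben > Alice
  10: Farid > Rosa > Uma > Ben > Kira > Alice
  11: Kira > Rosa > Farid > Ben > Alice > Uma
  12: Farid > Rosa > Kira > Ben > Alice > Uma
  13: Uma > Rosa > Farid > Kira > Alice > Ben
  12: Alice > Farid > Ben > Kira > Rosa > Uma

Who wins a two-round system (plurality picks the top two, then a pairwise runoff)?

Round 1 first-place votes: Farid 22, Ben 0, Uma 13, Alice 20, Rosa 10, Kira 24. Kira and Farid advance.
Runoff: Kira is ranked above Farid on 32 ballots, Farid above Kira on 57.

Farid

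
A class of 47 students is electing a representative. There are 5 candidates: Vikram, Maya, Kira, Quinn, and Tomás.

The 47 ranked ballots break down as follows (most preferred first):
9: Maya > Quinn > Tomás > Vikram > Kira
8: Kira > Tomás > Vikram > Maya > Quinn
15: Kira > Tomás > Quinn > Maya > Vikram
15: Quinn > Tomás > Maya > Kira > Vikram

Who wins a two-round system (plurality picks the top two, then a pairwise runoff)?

Quinn

Round 1 first-place votes: Vikram 0, Maya 9, Kira 23, Quinn 15, Tomás 0. Kira and Quinn advance.
Runoff: Kira is ranked above Quinn on 23 ballots, Quinn above Kira on 24.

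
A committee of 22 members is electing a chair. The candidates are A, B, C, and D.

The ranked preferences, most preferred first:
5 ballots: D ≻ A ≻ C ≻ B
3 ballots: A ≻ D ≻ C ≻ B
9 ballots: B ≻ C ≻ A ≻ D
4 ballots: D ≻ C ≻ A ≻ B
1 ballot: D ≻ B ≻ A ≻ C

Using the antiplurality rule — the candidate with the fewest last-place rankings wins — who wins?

A

Last-place votes: A 0, B 12, C 1, D 9.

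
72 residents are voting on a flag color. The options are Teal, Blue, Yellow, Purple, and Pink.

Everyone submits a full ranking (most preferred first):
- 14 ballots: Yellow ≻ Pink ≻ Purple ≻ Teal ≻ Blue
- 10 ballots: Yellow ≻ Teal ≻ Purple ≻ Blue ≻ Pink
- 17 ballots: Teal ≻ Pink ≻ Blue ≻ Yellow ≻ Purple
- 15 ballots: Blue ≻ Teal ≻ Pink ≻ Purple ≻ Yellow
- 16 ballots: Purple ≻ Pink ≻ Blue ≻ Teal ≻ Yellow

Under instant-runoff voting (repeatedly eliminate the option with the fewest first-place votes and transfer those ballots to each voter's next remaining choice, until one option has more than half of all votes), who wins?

Round 1: Teal 17, Blue 15, Yellow 24, Purple 16, Pink 0. Pink eliminated.
Round 2: Teal 17, Blue 15, Yellow 24, Purple 16. Blue eliminated.
Round 3: Teal 32, Yellow 24, Purple 16. Purple eliminated.
Round 4: Teal 48, Yellow 24. Teal has a majority (≥37).

Teal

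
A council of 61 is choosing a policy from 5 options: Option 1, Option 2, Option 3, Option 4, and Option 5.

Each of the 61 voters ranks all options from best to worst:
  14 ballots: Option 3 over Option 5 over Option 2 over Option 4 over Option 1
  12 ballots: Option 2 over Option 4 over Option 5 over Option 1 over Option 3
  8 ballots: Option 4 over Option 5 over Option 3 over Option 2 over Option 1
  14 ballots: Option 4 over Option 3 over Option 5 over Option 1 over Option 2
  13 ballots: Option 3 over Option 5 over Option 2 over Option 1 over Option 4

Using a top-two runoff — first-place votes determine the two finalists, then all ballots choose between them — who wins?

Round 1 first-place votes: Option 1 0, Option 2 12, Option 3 27, Option 4 22, Option 5 0. Option 3 and Option 4 advance.
Runoff: Option 3 is ranked above Option 4 on 27 ballots, Option 4 above Option 3 on 34.

Option 4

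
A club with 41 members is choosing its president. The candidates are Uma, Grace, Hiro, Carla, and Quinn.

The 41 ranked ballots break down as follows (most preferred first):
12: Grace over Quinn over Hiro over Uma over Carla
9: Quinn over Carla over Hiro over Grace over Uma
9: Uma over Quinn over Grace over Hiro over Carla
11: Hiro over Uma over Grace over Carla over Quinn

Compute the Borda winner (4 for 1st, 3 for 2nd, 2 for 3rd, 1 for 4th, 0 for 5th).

Uma: 12×1 + 9×0 + 9×4 + 11×3 = 81
Grace: 12×4 + 9×1 + 9×2 + 11×2 = 97
Hiro: 12×2 + 9×2 + 9×1 + 11×4 = 95
Carla: 12×0 + 9×3 + 9×0 + 11×1 = 38
Quinn: 12×3 + 9×4 + 9×3 + 11×0 = 99

Quinn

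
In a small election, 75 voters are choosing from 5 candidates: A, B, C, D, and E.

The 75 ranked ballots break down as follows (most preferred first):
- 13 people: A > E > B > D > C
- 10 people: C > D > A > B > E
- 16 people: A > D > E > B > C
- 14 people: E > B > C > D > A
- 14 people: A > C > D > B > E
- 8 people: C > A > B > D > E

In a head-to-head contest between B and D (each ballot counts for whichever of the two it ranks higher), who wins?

D

B is ranked above D on 35 ballots; D above B on 40.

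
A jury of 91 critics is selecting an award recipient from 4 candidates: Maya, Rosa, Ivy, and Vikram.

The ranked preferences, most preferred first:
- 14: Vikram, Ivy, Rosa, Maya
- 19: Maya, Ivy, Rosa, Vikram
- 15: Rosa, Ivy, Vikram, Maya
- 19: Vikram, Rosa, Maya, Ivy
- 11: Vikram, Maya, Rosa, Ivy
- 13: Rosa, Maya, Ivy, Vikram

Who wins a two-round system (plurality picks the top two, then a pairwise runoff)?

Rosa

Round 1 first-place votes: Maya 19, Rosa 28, Ivy 0, Vikram 44. Vikram and Rosa advance.
Runoff: Vikram is ranked above Rosa on 44 ballots, Rosa above Vikram on 47.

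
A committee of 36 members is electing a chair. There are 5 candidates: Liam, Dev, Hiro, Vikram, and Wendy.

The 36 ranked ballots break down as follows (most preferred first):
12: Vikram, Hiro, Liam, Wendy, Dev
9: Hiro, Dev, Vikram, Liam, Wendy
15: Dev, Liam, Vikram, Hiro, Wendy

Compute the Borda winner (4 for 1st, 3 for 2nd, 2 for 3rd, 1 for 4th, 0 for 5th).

Vikram

Liam: 12×2 + 9×1 + 15×3 = 78
Dev: 12×0 + 9×3 + 15×4 = 87
Hiro: 12×3 + 9×4 + 15×1 = 87
Vikram: 12×4 + 9×2 + 15×2 = 96
Wendy: 12×1 + 9×0 + 15×0 = 12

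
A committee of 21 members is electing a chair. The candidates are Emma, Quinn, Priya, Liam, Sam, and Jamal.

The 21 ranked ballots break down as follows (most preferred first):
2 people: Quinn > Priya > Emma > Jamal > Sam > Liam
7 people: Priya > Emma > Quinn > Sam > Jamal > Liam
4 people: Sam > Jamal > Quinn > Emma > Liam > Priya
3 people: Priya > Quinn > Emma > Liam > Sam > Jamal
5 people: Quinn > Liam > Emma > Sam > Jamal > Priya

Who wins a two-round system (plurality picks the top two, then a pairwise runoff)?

Round 1 first-place votes: Emma 0, Quinn 7, Priya 10, Liam 0, Sam 4, Jamal 0. Priya and Quinn advance.
Runoff: Priya is ranked above Quinn on 10 ballots, Quinn above Priya on 11.

Quinn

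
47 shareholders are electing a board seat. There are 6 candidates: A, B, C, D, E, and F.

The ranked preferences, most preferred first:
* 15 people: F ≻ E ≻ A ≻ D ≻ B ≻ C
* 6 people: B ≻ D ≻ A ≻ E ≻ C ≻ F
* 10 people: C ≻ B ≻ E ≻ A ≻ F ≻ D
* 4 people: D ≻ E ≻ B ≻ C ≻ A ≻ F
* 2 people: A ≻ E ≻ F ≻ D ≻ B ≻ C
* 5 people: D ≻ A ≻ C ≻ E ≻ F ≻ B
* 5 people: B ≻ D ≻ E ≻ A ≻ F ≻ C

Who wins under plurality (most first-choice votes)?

First-place votes: A 2, B 11, C 10, D 9, E 0, F 15.

F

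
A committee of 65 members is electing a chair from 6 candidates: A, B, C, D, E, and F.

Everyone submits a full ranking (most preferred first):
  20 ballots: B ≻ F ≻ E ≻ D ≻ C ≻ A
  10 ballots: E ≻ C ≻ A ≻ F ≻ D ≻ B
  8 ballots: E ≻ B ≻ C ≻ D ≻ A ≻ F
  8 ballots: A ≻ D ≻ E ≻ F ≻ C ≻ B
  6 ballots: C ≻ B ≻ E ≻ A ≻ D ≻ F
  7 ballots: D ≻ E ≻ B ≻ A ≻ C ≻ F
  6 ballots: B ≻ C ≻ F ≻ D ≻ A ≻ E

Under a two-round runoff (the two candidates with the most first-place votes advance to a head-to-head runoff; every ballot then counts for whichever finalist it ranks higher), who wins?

Round 1 first-place votes: A 8, B 26, C 6, D 7, E 18, F 0. B and E advance.
Runoff: B is ranked above E on 32 ballots, E above B on 33.

E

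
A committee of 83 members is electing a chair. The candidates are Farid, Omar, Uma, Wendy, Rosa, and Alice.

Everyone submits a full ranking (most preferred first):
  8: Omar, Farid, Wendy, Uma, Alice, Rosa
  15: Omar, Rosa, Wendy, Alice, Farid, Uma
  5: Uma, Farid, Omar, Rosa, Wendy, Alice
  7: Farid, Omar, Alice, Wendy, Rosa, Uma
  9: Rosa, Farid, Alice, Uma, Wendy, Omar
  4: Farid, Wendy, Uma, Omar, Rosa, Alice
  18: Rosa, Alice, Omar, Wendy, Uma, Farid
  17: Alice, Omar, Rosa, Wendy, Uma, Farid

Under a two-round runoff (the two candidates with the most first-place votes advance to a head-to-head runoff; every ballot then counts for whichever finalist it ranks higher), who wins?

Round 1 first-place votes: Farid 11, Omar 23, Uma 5, Wendy 0, Rosa 27, Alice 17. Rosa and Omar advance.
Runoff: Rosa is ranked above Omar on 27 ballots, Omar above Rosa on 56.

Omar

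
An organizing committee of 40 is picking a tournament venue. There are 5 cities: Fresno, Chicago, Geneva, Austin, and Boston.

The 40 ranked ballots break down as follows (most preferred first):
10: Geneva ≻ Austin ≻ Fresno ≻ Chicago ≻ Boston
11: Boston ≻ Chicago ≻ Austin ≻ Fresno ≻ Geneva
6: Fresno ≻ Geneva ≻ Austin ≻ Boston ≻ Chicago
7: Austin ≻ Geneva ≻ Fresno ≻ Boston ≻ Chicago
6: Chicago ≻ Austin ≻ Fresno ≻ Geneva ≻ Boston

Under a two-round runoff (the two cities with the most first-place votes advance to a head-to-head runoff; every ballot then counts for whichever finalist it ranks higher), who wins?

Round 1 first-place votes: Fresno 6, Chicago 6, Geneva 10, Austin 7, Boston 11. Boston and Geneva advance.
Runoff: Boston is ranked above Geneva on 11 ballots, Geneva above Boston on 29.

Geneva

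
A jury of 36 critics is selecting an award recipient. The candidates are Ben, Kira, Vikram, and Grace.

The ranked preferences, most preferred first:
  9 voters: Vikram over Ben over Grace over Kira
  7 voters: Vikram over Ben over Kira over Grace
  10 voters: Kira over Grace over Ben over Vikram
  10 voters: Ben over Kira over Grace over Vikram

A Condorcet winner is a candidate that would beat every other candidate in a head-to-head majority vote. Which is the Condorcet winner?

Ben vs Kira: 26–10
Ben vs Vikram: 20–16
Ben vs Grace: 26–10
Ben beats every other candidate.

Ben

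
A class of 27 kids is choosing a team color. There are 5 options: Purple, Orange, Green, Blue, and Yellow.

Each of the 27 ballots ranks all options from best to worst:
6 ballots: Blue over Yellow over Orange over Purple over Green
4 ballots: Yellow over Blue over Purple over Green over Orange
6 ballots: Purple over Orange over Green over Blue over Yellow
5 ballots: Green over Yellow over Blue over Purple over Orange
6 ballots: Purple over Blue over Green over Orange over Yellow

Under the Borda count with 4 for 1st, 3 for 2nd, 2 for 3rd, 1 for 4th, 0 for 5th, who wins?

Purple: 6×1 + 4×2 + 6×4 + 5×1 + 6×4 = 67
Orange: 6×2 + 4×0 + 6×3 + 5×0 + 6×1 = 36
Green: 6×0 + 4×1 + 6×2 + 5×4 + 6×2 = 48
Blue: 6×4 + 4×3 + 6×1 + 5×2 + 6×3 = 70
Yellow: 6×3 + 4×4 + 6×0 + 5×3 + 6×0 = 49

Blue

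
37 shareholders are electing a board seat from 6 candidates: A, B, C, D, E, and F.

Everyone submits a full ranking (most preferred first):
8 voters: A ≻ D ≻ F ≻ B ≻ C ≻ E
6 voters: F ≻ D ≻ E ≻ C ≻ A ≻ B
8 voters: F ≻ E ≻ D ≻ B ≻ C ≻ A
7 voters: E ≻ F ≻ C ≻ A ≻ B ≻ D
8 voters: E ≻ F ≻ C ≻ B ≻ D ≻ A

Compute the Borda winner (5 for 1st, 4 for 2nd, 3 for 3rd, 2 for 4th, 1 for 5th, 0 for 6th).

F

A: 8×5 + 6×1 + 8×0 + 7×2 + 8×0 = 60
B: 8×2 + 6×0 + 8×2 + 7×1 + 8×2 = 55
C: 8×1 + 6×2 + 8×1 + 7×3 + 8×3 = 73
D: 8×4 + 6×4 + 8×3 + 7×0 + 8×1 = 88
E: 8×0 + 6×3 + 8×4 + 7×5 + 8×5 = 125
F: 8×3 + 6×5 + 8×5 + 7×4 + 8×4 = 154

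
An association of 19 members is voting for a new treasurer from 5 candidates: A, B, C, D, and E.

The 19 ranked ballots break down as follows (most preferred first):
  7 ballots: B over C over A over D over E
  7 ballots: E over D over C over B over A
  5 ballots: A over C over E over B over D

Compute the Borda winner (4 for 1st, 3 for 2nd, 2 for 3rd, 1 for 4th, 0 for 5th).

C

A: 7×2 + 7×0 + 5×4 = 34
B: 7×4 + 7×1 + 5×1 = 40
C: 7×3 + 7×2 + 5×3 = 50
D: 7×1 + 7×3 + 5×0 = 28
E: 7×0 + 7×4 + 5×2 = 38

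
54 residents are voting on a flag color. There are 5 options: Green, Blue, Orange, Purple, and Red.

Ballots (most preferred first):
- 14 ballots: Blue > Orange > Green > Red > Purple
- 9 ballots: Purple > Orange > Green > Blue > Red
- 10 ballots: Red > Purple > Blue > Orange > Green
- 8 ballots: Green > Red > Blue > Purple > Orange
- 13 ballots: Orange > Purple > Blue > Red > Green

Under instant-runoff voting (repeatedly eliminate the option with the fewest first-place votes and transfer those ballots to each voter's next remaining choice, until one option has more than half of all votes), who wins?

Orange

Round 1: Green 8, Blue 14, Orange 13, Purple 9, Red 10. Green eliminated.
Round 2: Blue 14, Orange 13, Purple 9, Red 18. Purple eliminated.
Round 3: Blue 14, Orange 22, Red 18. Blue eliminated.
Round 4: Orange 36, Red 18. Orange has a majority (≥28).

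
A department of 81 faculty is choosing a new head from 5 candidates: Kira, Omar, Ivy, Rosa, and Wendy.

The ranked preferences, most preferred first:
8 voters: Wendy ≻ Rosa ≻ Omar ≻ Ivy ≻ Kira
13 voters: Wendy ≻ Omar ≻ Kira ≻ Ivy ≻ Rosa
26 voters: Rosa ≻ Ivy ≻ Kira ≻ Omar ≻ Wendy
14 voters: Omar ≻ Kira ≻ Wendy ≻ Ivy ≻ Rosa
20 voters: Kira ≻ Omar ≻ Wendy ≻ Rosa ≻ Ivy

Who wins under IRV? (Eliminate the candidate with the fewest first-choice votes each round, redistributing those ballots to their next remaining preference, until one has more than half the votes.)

Round 1: Kira 20, Omar 14, Ivy 0, Rosa 26, Wendy 21. Ivy eliminated.
Round 2: Kira 20, Omar 14, Rosa 26, Wendy 21. Omar eliminated.
Round 3: Kira 34, Rosa 26, Wendy 21. Wendy eliminated.
Round 4: Kira 47, Rosa 34. Kira has a majority (≥41).

Kira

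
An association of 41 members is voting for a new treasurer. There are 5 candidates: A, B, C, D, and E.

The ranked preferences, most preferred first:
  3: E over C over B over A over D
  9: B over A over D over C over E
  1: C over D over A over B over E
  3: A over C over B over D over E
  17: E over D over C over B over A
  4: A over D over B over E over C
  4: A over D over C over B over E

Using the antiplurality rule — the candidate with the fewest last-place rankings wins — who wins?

Last-place votes: A 17, B 0, C 4, D 3, E 17.

B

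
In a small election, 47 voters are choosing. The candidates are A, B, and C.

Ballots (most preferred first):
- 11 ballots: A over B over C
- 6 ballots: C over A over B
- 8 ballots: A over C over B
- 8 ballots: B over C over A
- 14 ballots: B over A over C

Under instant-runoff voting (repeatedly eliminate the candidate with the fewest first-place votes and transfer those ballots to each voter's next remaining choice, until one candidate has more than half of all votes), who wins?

A

Round 1: A 19, B 22, C 6. C eliminated.
Round 2: A 25, B 22. A has a majority (≥24).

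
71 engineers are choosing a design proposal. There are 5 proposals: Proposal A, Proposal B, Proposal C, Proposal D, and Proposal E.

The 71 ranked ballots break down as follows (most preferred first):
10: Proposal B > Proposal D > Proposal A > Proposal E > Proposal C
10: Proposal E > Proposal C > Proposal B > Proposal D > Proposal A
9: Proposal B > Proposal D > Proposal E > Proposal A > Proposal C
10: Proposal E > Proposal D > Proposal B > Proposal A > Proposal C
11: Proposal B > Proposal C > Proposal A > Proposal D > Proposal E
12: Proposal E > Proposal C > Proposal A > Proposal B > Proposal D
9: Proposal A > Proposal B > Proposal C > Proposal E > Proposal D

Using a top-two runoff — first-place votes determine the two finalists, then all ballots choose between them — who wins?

Proposal B

Round 1 first-place votes: Proposal A 9, Proposal B 30, Proposal C 0, Proposal D 0, Proposal E 32. Proposal E and Proposal B advance.
Runoff: Proposal E is ranked above Proposal B on 32 ballots, Proposal B above Proposal E on 39.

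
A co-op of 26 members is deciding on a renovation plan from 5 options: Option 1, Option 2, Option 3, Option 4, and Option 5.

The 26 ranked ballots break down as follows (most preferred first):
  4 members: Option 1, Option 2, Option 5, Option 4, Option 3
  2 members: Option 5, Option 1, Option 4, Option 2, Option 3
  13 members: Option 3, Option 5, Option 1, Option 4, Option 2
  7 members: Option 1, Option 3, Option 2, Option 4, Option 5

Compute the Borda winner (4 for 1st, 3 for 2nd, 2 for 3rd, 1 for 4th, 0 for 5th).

Option 1: 4×4 + 2×3 + 13×2 + 7×4 = 76
Option 2: 4×3 + 2×1 + 13×0 + 7×2 = 28
Option 3: 4×0 + 2×0 + 13×4 + 7×3 = 73
Option 4: 4×1 + 2×2 + 13×1 + 7×1 = 28
Option 5: 4×2 + 2×4 + 13×3 + 7×0 = 55

Option 1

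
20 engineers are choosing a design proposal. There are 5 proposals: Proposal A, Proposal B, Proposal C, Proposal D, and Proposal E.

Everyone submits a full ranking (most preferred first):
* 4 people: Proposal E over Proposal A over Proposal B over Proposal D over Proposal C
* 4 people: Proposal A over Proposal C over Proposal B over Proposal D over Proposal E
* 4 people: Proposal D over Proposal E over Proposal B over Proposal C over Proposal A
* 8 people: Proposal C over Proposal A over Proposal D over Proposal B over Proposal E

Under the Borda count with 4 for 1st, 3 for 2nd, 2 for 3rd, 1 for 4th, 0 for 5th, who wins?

Proposal A

Proposal A: 4×3 + 4×4 + 4×0 + 8×3 = 52
Proposal B: 4×2 + 4×2 + 4×2 + 8×1 = 32
Proposal C: 4×0 + 4×3 + 4×1 + 8×4 = 48
Proposal D: 4×1 + 4×1 + 4×4 + 8×2 = 40
Proposal E: 4×4 + 4×0 + 4×3 + 8×0 = 28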